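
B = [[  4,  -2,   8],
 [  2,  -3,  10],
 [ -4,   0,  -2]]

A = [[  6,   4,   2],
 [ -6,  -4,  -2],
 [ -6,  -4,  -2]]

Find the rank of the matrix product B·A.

First compute BA:
[[-12,  -8,  -4],
 [-30, -20, -10],
 [-12,  -8,  -4]]
Now row reduce the product.
R2 ← R2 − (5/2)·R1: [0, 0, 0]
R3 ← R3 − R1: [0, 0, 0]
1 nonzero row, so rank(BA) = 1.

1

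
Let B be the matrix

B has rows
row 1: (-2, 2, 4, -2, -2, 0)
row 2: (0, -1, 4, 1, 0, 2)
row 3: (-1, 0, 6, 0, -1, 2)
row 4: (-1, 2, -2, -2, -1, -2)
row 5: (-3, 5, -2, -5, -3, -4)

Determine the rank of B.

Row reduce to echelon form.
R3 ← R3 − (1/2)·R1: [0, -1, 4, 1, 0, 2]
R4 ← R4 − (1/2)·R1: [0, 1, -4, -1, 0, -2]
R5 ← R5 − (3/2)·R1: [0, 2, -8, -2, 0, -4]
R3 ← R3 − R2: [0, 0, 0, 0, 0, 0]
R4 ← R4 + R2: [0, 0, 0, 0, 0, 0]
R5 ← R5 + (2)·R2: [0, 0, 0, 0, 0, 0]
Echelon form has 2 nonzero rows, so rank(B) = 2.

2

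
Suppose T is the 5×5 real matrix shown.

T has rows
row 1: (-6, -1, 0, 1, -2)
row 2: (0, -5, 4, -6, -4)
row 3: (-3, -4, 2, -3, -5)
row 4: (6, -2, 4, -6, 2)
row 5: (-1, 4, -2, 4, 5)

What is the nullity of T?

Row reduce to echelon form.
R3 ← R3 − (1/2)·R1: [0, -7/2, 2, -7/2, -4]
R4 ← R4 + R1: [0, -3, 4, -5, 0]
R5 ← R5 − (1/6)·R1: [0, 25/6, -2, 23/6, 16/3]
R3 ← R3 − (7/10)·R2: [0, 0, -4/5, 7/10, -6/5]
R4 ← R4 − (3/5)·R2: [0, 0, 8/5, -7/5, 12/5]
R5 ← R5 + (5/6)·R2: [0, 0, 4/3, -7/6, 2]
R4 ← R4 + (2)·R3: [0, 0, 0, 0, 0]
R5 ← R5 + (5/3)·R3: [0, 0, 0, 0, 0]
3 nonzero rows, so rank(T) = 3.
T has 5 columns; by rank–nullity, nullity = 5 − 3 = 2.

2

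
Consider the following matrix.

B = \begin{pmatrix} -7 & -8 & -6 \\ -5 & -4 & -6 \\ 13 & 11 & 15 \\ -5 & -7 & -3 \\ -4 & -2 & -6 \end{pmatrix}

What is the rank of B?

Row reduce to echelon form.
R2 ← R2 − (5/7)·R1: [0, 12/7, -12/7]
R3 ← R3 + (13/7)·R1: [0, -27/7, 27/7]
R4 ← R4 − (5/7)·R1: [0, -9/7, 9/7]
R5 ← R5 − (4/7)·R1: [0, 18/7, -18/7]
R3 ← R3 + (9/4)·R2: [0, 0, 0]
R4 ← R4 + (3/4)·R2: [0, 0, 0]
R5 ← R5 − (3/2)·R2: [0, 0, 0]
Echelon form has 2 nonzero rows, so rank(B) = 2.

2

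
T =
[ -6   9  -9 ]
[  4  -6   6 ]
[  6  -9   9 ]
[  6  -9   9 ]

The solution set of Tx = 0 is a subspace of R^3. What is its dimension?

Row reduce to echelon form.
R2 ← R2 + (2/3)·R1: [0, 0, 0]
R3 ← R3 + R1: [0, 0, 0]
R4 ← R4 + R1: [0, 0, 0]
1 nonzero row, so rank(T) = 1.
T has 3 columns; by rank–nullity, nullity = 3 − 1 = 2.

2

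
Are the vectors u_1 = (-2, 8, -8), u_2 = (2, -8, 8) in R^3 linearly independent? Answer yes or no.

no

Form the matrix with these vectors as rows and row reduce.
R2 ← R2 + R1: [0, 0, 0]
1 nonzero row, so the 2 vectors span a space of dimension 1.
Since 1 < 2, the vectors are linearly dependent.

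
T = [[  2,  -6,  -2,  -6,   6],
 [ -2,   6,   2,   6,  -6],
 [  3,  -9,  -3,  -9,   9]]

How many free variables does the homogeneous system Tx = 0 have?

Row reduce to echelon form.
R2 ← R2 + R1: [0, 0, 0, 0, 0]
R3 ← R3 − (3/2)·R1: [0, 0, 0, 0, 0]
1 nonzero row, so rank(T) = 1.
T has 5 columns; by rank–nullity, nullity = 5 − 1 = 4.

4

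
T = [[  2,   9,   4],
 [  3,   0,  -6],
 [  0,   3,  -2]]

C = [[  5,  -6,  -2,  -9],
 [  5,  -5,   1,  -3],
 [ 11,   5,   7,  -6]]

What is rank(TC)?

3

First compute TC:
[[ 99, -37,  33, -69],
 [-51, -48, -48,   9],
 [ -7, -25, -11,   3]]
Now row reduce the product.
R2 ← R2 + (17/33)·R1: [0, -2213/33, -31, -292/11]
R3 ← R3 + (7/99)·R1: [0, -2734/99, -26/3, -62/33]
R3 ← R3 − (2734/6639)·R2: [0, 0, 9072/2213, 20034/2213]
3 nonzero rows, so rank(TC) = 3.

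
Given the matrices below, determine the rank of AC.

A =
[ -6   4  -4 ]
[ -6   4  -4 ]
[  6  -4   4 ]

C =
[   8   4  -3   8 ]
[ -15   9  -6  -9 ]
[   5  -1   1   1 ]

1

First compute AC:
[[-128,  16, -10, -88],
 [-128,  16, -10, -88],
 [128, -16,  10,  88]]
Now row reduce the product.
R2 ← R2 − R1: [0, 0, 0, 0]
R3 ← R3 + R1: [0, 0, 0, 0]
1 nonzero row, so rank(AC) = 1.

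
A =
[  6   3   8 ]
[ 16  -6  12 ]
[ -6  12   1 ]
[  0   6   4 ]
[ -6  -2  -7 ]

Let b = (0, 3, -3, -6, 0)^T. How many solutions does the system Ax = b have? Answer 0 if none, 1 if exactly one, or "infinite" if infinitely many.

Row reduce the augmented matrix [A | b].
R2 ← R2 − (8/3)·R1: [0, -14, -28/3, 3]
R3 ← R3 + R1: [0, 15, 9, -3]
R5 ← R5 + R1: [0, 1, 1, 0]
R3 ← R3 + (15/14)·R2: [0, 0, -1, 3/14]
R4 ← R4 + (3/7)·R2: [0, 0, 0, -33/7]
R5 ← R5 + (1/14)·R2: [0, 0, 1/3, 3/14]
R5 ← R5 + (1/3)·R3: [0, 0, 0, 2/7]
R5 ← R5 + (2/33)·R4: [0, 0, 0, 0]
The echelon form has 4 nonzero rows; the last pivot sits in the augmented column, so rank(A) = 3 but rank([A|b]) = 4.
Since the ranks differ, the system is inconsistent.
It has no solutions.

0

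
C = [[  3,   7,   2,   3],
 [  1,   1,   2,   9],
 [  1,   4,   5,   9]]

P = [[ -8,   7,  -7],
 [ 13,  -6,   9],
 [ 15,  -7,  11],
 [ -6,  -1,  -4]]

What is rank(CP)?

3

First compute CP:
[[ 79, -38,  52],
 [-19, -22, -12],
 [ 65, -61,  48]]
Now row reduce the product.
R2 ← R2 + (19/79)·R1: [0, -2460/79, 40/79]
R3 ← R3 − (65/79)·R1: [0, -2349/79, 412/79]
R3 ← R3 − (783/820)·R2: [0, 0, 194/41]
3 nonzero rows, so rank(CP) = 3.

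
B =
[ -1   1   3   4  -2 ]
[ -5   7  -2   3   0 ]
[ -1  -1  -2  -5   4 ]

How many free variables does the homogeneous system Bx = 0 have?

2

Row reduce to echelon form.
R2 ← R2 − (5)·R1: [0, 2, -17, -17, 10]
R3 ← R3 − R1: [0, -2, -5, -9, 6]
R3 ← R3 + R2: [0, 0, -22, -26, 16]
3 nonzero rows, so rank(B) = 3.
B has 5 columns; by rank–nullity, nullity = 5 − 3 = 2.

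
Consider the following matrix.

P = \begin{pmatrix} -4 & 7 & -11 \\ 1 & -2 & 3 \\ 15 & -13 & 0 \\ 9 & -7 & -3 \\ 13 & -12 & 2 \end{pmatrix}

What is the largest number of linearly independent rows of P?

Row reduce to echelon form.
R2 ← R2 + (1/4)·R1: [0, -1/4, 1/4]
R3 ← R3 + (15/4)·R1: [0, 53/4, -165/4]
R4 ← R4 + (9/4)·R1: [0, 35/4, -111/4]
R5 ← R5 + (13/4)·R1: [0, 43/4, -135/4]
R3 ← R3 + (53)·R2: [0, 0, -28]
R4 ← R4 + (35)·R2: [0, 0, -19]
R5 ← R5 + (43)·R2: [0, 0, -23]
R4 ← R4 − (19/28)·R3: [0, 0, 0]
R5 ← R5 − (23/28)·R3: [0, 0, 0]
Echelon form has 3 nonzero rows, so rank(P) = 3.
The rank gives the maximum number of linearly independent rows: 3.

3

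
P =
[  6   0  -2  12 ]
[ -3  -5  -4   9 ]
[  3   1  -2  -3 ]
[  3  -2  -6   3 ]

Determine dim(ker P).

Row reduce to echelon form.
R2 ← R2 + (1/2)·R1: [0, -5, -5, 15]
R3 ← R3 − (1/2)·R1: [0, 1, -1, -9]
R4 ← R4 − (1/2)·R1: [0, -2, -5, -3]
R3 ← R3 + (1/5)·R2: [0, 0, -2, -6]
R4 ← R4 − (2/5)·R2: [0, 0, -3, -9]
R4 ← R4 − (3/2)·R3: [0, 0, 0, 0]
3 nonzero rows, so rank(P) = 3.
P has 4 columns; by rank–nullity, nullity = 4 − 3 = 1.

1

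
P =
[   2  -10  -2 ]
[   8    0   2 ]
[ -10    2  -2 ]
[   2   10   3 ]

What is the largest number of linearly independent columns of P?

Row reduce to echelon form.
R2 ← R2 − (4)·R1: [0, 40, 10]
R3 ← R3 + (5)·R1: [0, -48, -12]
R4 ← R4 − R1: [0, 20, 5]
R3 ← R3 + (6/5)·R2: [0, 0, 0]
R4 ← R4 − (1/2)·R2: [0, 0, 0]
Echelon form has 2 nonzero rows, so rank(P) = 2.
The rank gives the maximum number of linearly independent columns: 2.

2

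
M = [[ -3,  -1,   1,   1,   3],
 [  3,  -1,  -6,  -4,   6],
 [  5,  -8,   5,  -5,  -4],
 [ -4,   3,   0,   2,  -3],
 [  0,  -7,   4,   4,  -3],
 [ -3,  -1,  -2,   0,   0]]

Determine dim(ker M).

Row reduce to echelon form.
R2 ← R2 + R1: [0, -2, -5, -3, 9]
R3 ← R3 + (5/3)·R1: [0, -29/3, 20/3, -10/3, 1]
R4 ← R4 − (4/3)·R1: [0, 13/3, -4/3, 2/3, -7]
R6 ← R6 − R1: [0, 0, -3, -1, -3]
R3 ← R3 − (29/6)·R2: [0, 0, 185/6, 67/6, -85/2]
R4 ← R4 + (13/6)·R2: [0, 0, -73/6, -35/6, 25/2]
R5 ← R5 − (7/2)·R2: [0, 0, 43/2, 29/2, -69/2]
R4 ← R4 + (73/185)·R3: [0, 0, 0, -264/185, -158/37]
R5 ← R5 − (129/185)·R3: [0, 0, 0, 1242/185, -180/37]
R6 ← R6 + (18/185)·R3: [0, 0, 0, 16/185, -264/37]
R5 ← R5 + (207/44)·R4: [0, 0, 0, 0, -549/22]
R6 ← R6 + (2/33)·R4: [0, 0, 0, 0, -244/33]
R6 ← R6 − (8/27)·R5: [0, 0, 0, 0, 0]
5 nonzero rows, so rank(M) = 5.
M has 5 columns; by rank–nullity, nullity = 5 − 5 = 0.

0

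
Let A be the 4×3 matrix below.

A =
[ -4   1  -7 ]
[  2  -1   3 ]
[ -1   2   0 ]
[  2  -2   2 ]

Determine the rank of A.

Row reduce to echelon form.
R2 ← R2 + (1/2)·R1: [0, -1/2, -1/2]
R3 ← R3 − (1/4)·R1: [0, 7/4, 7/4]
R4 ← R4 + (1/2)·R1: [0, -3/2, -3/2]
R3 ← R3 + (7/2)·R2: [0, 0, 0]
R4 ← R4 − (3)·R2: [0, 0, 0]
Echelon form has 2 nonzero rows, so rank(A) = 2.

2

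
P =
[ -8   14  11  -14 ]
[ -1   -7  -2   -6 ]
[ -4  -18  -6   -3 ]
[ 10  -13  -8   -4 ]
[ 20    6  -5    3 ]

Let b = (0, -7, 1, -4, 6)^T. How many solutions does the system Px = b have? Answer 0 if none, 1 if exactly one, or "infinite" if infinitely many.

Row reduce the augmented matrix [P | b].
R2 ← R2 − (1/8)·R1: [0, -35/4, -27/8, -17/4, -7]
R3 ← R3 − (1/2)·R1: [0, -25, -23/2, 4, 1]
R4 ← R4 + (5/4)·R1: [0, 9/2, 23/4, -43/2, -4]
R5 ← R5 + (5/2)·R1: [0, 41, 45/2, -32, 6]
R3 ← R3 − (20/7)·R2: [0, 0, -13/7, 113/7, 21]
R4 ← R4 + (18/35)·R2: [0, 0, 281/70, -829/35, -38/5]
R5 ← R5 + (164/35)·R2: [0, 0, 234/35, -1817/35, -134/5]
R4 ← R4 + (281/130)·R3: [0, 0, 0, 1457/130, 4913/130]
R5 ← R5 + (18/5)·R3: [0, 0, 0, 31/5, 244/5]
R5 ← R5 − (26/47)·R4: [0, 0, 0, 0, 1311/47]
The echelon form has 5 nonzero rows; the last pivot sits in the augmented column, so rank(P) = 4 but rank([P|b]) = 5.
Since the ranks differ, the system is inconsistent.
It has no solutions.

0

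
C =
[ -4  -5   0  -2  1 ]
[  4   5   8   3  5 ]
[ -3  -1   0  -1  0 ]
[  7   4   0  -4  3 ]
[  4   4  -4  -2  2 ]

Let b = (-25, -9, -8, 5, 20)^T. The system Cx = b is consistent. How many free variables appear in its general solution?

Row reduce the augmented matrix [C | b].
R2 ← R2 + R1: [0, 0, 8, 1, 6, -34]
R3 ← R3 − (3/4)·R1: [0, 11/4, 0, 1/2, -3/4, 43/4]
R4 ← R4 + (7/4)·R1: [0, -19/4, 0, -15/2, 19/4, -155/4]
R5 ← R5 + R1: [0, -1, -4, -4, 3, -5]
Swap R2 ↔ R3
R4 ← R4 + (19/11)·R2: [0, 0, 0, -73/11, 38/11, -222/11]
R5 ← R5 + (4/11)·R2: [0, 0, -4, -42/11, 30/11, -12/11]
R5 ← R5 + (1/2)·R3: [0, 0, 0, -73/22, 63/11, -199/11]
R5 ← R5 − (1/2)·R4: [0, 0, 0, 0, 4, -8]
The echelon form has 5 nonzero rows, and every pivot lies in the first 5 columns, so rank(C) = rank([C|b]) = 5.
The system is consistent.
Free variables = (unknowns) − (rank) = 5 − 5 = 0.

0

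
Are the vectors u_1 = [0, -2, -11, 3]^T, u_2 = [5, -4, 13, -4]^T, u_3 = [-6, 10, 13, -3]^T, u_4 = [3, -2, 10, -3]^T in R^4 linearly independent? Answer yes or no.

Form the matrix with these vectors as rows and row reduce.
Swap R1 ↔ R2
R3 ← R3 + (6/5)·R1: [0, 26/5, 143/5, -39/5]
R4 ← R4 − (3/5)·R1: [0, 2/5, 11/5, -3/5]
R3 ← R3 + (13/5)·R2: [0, 0, 0, 0]
R4 ← R4 + (1/5)·R2: [0, 0, 0, 0]
2 nonzero rows, so the 4 vectors span a space of dimension 2.
Since 2 < 4, the vectors are linearly dependent.

no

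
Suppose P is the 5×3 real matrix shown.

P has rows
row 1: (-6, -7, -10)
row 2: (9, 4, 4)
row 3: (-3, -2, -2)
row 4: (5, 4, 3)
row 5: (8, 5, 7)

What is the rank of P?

3

Row reduce to echelon form.
R2 ← R2 + (3/2)·R1: [0, -13/2, -11]
R3 ← R3 − (1/2)·R1: [0, 3/2, 3]
R4 ← R4 + (5/6)·R1: [0, -11/6, -16/3]
R5 ← R5 + (4/3)·R1: [0, -13/3, -19/3]
R3 ← R3 + (3/13)·R2: [0, 0, 6/13]
R4 ← R4 − (11/39)·R2: [0, 0, -29/13]
R5 ← R5 − (2/3)·R2: [0, 0, 1]
R4 ← R4 + (29/6)·R3: [0, 0, 0]
R5 ← R5 − (13/6)·R3: [0, 0, 0]
Echelon form has 3 nonzero rows, so rank(P) = 3.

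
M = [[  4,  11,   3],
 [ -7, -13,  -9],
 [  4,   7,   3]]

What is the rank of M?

3

Row reduce to echelon form.
R2 ← R2 + (7/4)·R1: [0, 25/4, -15/4]
R3 ← R3 − R1: [0, -4, 0]
R3 ← R3 + (16/25)·R2: [0, 0, -12/5]
Echelon form has 3 nonzero rows, so rank(M) = 3.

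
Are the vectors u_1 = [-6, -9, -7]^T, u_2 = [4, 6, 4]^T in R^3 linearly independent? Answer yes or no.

Form the matrix with these vectors as rows and row reduce.
R2 ← R2 + (2/3)·R1: [0, 0, -2/3]
2 nonzero rows, so the 2 vectors span a space of dimension 2.
Since 2 = 2, the vectors are linearly independent.

yes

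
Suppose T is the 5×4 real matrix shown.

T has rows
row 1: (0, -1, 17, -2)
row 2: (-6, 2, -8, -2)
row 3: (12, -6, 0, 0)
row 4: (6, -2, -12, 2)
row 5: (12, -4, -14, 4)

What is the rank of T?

Row reduce to echelon form.
Swap R1 ↔ R2
R3 ← R3 + (2)·R1: [0, -2, -16, -4]
R4 ← R4 + R1: [0, 0, -20, 0]
R5 ← R5 + (2)·R1: [0, 0, -30, 0]
R3 ← R3 − (2)·R2: [0, 0, -50, 0]
R4 ← R4 − (2/5)·R3: [0, 0, 0, 0]
R5 ← R5 − (3/5)·R3: [0, 0, 0, 0]
Echelon form has 3 nonzero rows, so rank(T) = 3.

3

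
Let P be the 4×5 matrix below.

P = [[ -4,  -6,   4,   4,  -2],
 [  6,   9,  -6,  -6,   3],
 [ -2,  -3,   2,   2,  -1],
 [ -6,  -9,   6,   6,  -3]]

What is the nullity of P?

Row reduce to echelon form.
R2 ← R2 + (3/2)·R1: [0, 0, 0, 0, 0]
R3 ← R3 − (1/2)·R1: [0, 0, 0, 0, 0]
R4 ← R4 − (3/2)·R1: [0, 0, 0, 0, 0]
1 nonzero row, so rank(P) = 1.
P has 5 columns; by rank–nullity, nullity = 5 − 1 = 4.

4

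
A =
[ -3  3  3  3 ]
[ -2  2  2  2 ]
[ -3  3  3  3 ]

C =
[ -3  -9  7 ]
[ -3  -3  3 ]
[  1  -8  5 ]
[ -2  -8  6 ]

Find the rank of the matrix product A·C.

1

First compute AC:
[[ -3, -30,  21],
 [ -2, -20,  14],
 [ -3, -30,  21]]
Now row reduce the product.
R2 ← R2 − (2/3)·R1: [0, 0, 0]
R3 ← R3 − R1: [0, 0, 0]
1 nonzero row, so rank(AC) = 1.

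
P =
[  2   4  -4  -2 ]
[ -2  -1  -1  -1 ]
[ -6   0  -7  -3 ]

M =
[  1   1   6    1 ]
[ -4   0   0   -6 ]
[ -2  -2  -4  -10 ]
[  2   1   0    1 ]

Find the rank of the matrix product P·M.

3

First compute PM:
[[-10,   8,  28,  16],
 [  2,  -1,  -8,  13],
 [  2,   5,  -8,  61]]
Now row reduce the product.
R2 ← R2 + (1/5)·R1: [0, 3/5, -12/5, 81/5]
R3 ← R3 + (1/5)·R1: [0, 33/5, -12/5, 321/5]
R3 ← R3 − (11)·R2: [0, 0, 24, -114]
3 nonzero rows, so rank(PM) = 3.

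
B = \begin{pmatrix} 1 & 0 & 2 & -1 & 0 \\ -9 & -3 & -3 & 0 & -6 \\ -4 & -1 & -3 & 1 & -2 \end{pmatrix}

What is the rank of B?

Row reduce to echelon form.
R2 ← R2 + (9)·R1: [0, -3, 15, -9, -6]
R3 ← R3 + (4)·R1: [0, -1, 5, -3, -2]
R3 ← R3 − (1/3)·R2: [0, 0, 0, 0, 0]
Echelon form has 2 nonzero rows, so rank(B) = 2.

2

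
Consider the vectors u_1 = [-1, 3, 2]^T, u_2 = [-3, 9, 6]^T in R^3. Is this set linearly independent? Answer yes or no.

no

Form the matrix with these vectors as rows and row reduce.
R2 ← R2 − (3)·R1: [0, 0, 0]
1 nonzero row, so the 2 vectors span a space of dimension 1.
Since 1 < 2, the vectors are linearly dependent.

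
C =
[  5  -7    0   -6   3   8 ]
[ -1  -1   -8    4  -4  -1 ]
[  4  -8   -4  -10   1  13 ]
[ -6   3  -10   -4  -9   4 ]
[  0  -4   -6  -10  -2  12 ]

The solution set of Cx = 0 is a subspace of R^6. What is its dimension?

2

Row reduce to echelon form.
R2 ← R2 + (1/5)·R1: [0, -12/5, -8, 14/5, -17/5, 3/5]
R3 ← R3 − (4/5)·R1: [0, -12/5, -4, -26/5, -7/5, 33/5]
R4 ← R4 + (6/5)·R1: [0, -27/5, -10, -56/5, -27/5, 68/5]
R3 ← R3 − R2: [0, 0, 4, -8, 2, 6]
R4 ← R4 − (9/4)·R2: [0, 0, 8, -35/2, 9/4, 49/4]
R5 ← R5 − (5/3)·R2: [0, 0, 22/3, -44/3, 11/3, 11]
R4 ← R4 − (2)·R3: [0, 0, 0, -3/2, -7/4, 1/4]
R5 ← R5 − (11/6)·R3: [0, 0, 0, 0, 0, 0]
4 nonzero rows, so rank(C) = 4.
C has 6 columns; by rank–nullity, nullity = 6 − 4 = 2.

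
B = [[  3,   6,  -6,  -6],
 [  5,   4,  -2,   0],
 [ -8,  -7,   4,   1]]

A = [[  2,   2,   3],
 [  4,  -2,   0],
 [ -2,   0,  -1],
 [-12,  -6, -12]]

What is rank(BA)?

2

First compute BA:
[[114,  30,  87],
 [ 30,   2,  17],
 [-64,  -8, -40]]
Now row reduce the product.
R2 ← R2 − (5/19)·R1: [0, -112/19, -112/19]
R3 ← R3 + (32/57)·R1: [0, 168/19, 168/19]
R3 ← R3 + (3/2)·R2: [0, 0, 0]
2 nonzero rows, so rank(BA) = 2.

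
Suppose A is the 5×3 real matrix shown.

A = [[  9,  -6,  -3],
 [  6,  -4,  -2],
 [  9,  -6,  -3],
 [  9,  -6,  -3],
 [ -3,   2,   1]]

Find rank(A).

1

Row reduce to echelon form.
R2 ← R2 − (2/3)·R1: [0, 0, 0]
R3 ← R3 − R1: [0, 0, 0]
R4 ← R4 − R1: [0, 0, 0]
R5 ← R5 + (1/3)·R1: [0, 0, 0]
Echelon form has 1 nonzero row, so rank(A) = 1.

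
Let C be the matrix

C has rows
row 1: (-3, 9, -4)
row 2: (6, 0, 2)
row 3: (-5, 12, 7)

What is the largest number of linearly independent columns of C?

3

Row reduce to echelon form.
R2 ← R2 + (2)·R1: [0, 18, -6]
R3 ← R3 − (5/3)·R1: [0, -3, 41/3]
R3 ← R3 + (1/6)·R2: [0, 0, 38/3]
Echelon form has 3 nonzero rows, so rank(C) = 3.
The rank gives the maximum number of linearly independent columns: 3.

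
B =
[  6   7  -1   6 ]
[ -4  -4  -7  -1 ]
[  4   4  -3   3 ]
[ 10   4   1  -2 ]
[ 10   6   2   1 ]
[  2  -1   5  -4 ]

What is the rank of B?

Row reduce to echelon form.
R2 ← R2 + (2/3)·R1: [0, 2/3, -23/3, 3]
R3 ← R3 − (2/3)·R1: [0, -2/3, -7/3, -1]
R4 ← R4 − (5/3)·R1: [0, -23/3, 8/3, -12]
R5 ← R5 − (5/3)·R1: [0, -17/3, 11/3, -9]
R6 ← R6 − (1/3)·R1: [0, -10/3, 16/3, -6]
R3 ← R3 + R2: [0, 0, -10, 2]
R4 ← R4 + (23/2)·R2: [0, 0, -171/2, 45/2]
R5 ← R5 + (17/2)·R2: [0, 0, -123/2, 33/2]
R6 ← R6 + (5)·R2: [0, 0, -33, 9]
R4 ← R4 − (171/20)·R3: [0, 0, 0, 27/5]
R5 ← R5 − (123/20)·R3: [0, 0, 0, 21/5]
R6 ← R6 − (33/10)·R3: [0, 0, 0, 12/5]
R5 ← R5 − (7/9)·R4: [0, 0, 0, 0]
R6 ← R6 − (4/9)·R4: [0, 0, 0, 0]
Echelon form has 4 nonzero rows, so rank(B) = 4.

4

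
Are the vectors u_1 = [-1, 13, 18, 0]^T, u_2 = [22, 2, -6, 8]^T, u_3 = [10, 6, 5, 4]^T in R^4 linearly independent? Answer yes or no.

Form the matrix with these vectors as rows and row reduce.
R2 ← R2 + (22)·R1: [0, 288, 390, 8]
R3 ← R3 + (10)·R1: [0, 136, 185, 4]
R3 ← R3 − (17/36)·R2: [0, 0, 5/6, 2/9]
3 nonzero rows, so the 3 vectors span a space of dimension 3.
Since 3 = 3, the vectors are linearly independent.

yes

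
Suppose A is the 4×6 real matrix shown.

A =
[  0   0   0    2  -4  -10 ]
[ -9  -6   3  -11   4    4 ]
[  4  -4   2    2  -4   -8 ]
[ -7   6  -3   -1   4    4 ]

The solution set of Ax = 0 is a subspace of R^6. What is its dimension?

Row reduce to echelon form.
Swap R1 ↔ R2
R3 ← R3 + (4/9)·R1: [0, -20/3, 10/3, -26/9, -20/9, -56/9]
R4 ← R4 − (7/9)·R1: [0, 32/3, -16/3, 68/9, 8/9, 8/9]
Swap R2 ↔ R3
R4 ← R4 + (8/5)·R2: [0, 0, 0, 44/15, -8/3, -136/15]
R4 ← R4 − (22/15)·R3: [0, 0, 0, 0, 16/5, 28/5]
4 nonzero rows, so rank(A) = 4.
A has 6 columns; by rank–nullity, nullity = 6 − 4 = 2.

2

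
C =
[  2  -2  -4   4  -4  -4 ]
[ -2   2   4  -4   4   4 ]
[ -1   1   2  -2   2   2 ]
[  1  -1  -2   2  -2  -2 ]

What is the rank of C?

1

Row reduce to echelon form.
R2 ← R2 + R1: [0, 0, 0, 0, 0, 0]
R3 ← R3 + (1/2)·R1: [0, 0, 0, 0, 0, 0]
R4 ← R4 − (1/2)·R1: [0, 0, 0, 0, 0, 0]
Echelon form has 1 nonzero row, so rank(C) = 1.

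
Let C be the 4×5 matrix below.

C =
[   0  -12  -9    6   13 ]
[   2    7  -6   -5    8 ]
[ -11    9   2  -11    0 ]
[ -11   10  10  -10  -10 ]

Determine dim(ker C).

1

Row reduce to echelon form.
Swap R1 ↔ R2
R3 ← R3 + (11/2)·R1: [0, 95/2, -31, -77/2, 44]
R4 ← R4 + (11/2)·R1: [0, 97/2, -23, -75/2, 34]
R3 ← R3 + (95/24)·R2: [0, 0, -533/8, -59/4, 2291/24]
R4 ← R4 + (97/24)·R2: [0, 0, -475/8, -53/4, 2077/24]
R4 ← R4 − (475/533)·R3: [0, 0, 0, -56/533, 784/533]
4 nonzero rows, so rank(C) = 4.
C has 5 columns; by rank–nullity, nullity = 5 − 4 = 1.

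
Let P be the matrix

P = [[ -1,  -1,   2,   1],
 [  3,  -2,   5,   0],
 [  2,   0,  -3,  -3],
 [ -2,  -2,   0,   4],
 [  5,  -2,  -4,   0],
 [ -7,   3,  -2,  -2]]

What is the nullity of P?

Row reduce to echelon form.
R2 ← R2 + (3)·R1: [0, -5, 11, 3]
R3 ← R3 + (2)·R1: [0, -2, 1, -1]
R4 ← R4 − (2)·R1: [0, 0, -4, 2]
R5 ← R5 + (5)·R1: [0, -7, 6, 5]
R6 ← R6 − (7)·R1: [0, 10, -16, -9]
R3 ← R3 − (2/5)·R2: [0, 0, -17/5, -11/5]
R5 ← R5 − (7/5)·R2: [0, 0, -47/5, 4/5]
R6 ← R6 + (2)·R2: [0, 0, 6, -3]
R4 ← R4 − (20/17)·R3: [0, 0, 0, 78/17]
R5 ← R5 − (47/17)·R3: [0, 0, 0, 117/17]
R6 ← R6 + (30/17)·R3: [0, 0, 0, -117/17]
R5 ← R5 − (3/2)·R4: [0, 0, 0, 0]
R6 ← R6 + (3/2)·R4: [0, 0, 0, 0]
4 nonzero rows, so rank(P) = 4.
P has 4 columns; by rank–nullity, nullity = 4 − 4 = 0.

0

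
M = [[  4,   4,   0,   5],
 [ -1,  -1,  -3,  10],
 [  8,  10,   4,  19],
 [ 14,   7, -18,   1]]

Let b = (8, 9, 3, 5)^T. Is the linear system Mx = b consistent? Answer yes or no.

Row reduce the augmented matrix [M | b].
R2 ← R2 + (1/4)·R1: [0, 0, -3, 45/4, 11]
R3 ← R3 − (2)·R1: [0, 2, 4, 9, -13]
R4 ← R4 − (7/2)·R1: [0, -7, -18, -33/2, -23]
Swap R2 ↔ R3
R4 ← R4 + (7/2)·R2: [0, 0, -4, 15, -137/2]
R4 ← R4 − (4/3)·R3: [0, 0, 0, 0, -499/6]
The echelon form has 4 nonzero rows; the last pivot sits in the augmented column, so rank(M) = 3 but rank([M|b]) = 4.
Since the ranks differ, the system is inconsistent.

no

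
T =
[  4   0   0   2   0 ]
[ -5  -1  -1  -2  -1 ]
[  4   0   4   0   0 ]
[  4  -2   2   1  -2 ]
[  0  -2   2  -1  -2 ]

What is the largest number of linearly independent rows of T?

3

Row reduce to echelon form.
R2 ← R2 + (5/4)·R1: [0, -1, -1, 1/2, -1]
R3 ← R3 − R1: [0, 0, 4, -2, 0]
R4 ← R4 − R1: [0, -2, 2, -1, -2]
R4 ← R4 − (2)·R2: [0, 0, 4, -2, 0]
R5 ← R5 − (2)·R2: [0, 0, 4, -2, 0]
R4 ← R4 − R3: [0, 0, 0, 0, 0]
R5 ← R5 − R3: [0, 0, 0, 0, 0]
Echelon form has 3 nonzero rows, so rank(T) = 3.
The rank gives the maximum number of linearly independent rows: 3.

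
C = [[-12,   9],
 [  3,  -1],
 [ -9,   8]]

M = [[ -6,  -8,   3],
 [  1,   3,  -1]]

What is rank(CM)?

2

First compute CM:
[[ 81, 123, -45],
 [-19, -27,  10],
 [ 62,  96, -35]]
Now row reduce the product.
R2 ← R2 + (19/81)·R1: [0, 50/27, -5/9]
R3 ← R3 − (62/81)·R1: [0, 50/27, -5/9]
R3 ← R3 − R2: [0, 0, 0]
2 nonzero rows, so rank(CM) = 2.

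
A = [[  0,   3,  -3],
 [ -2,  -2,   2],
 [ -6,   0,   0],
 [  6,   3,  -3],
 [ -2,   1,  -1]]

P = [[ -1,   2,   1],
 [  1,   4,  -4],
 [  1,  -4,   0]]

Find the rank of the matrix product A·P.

2

First compute AP:
[[  0,  24, -12],
 [  2, -20,   6],
 [  6, -12,  -6],
 [ -6,  36,  -6],
 [  2,   4,  -6]]
Now row reduce the product.
Swap R1 ↔ R2
R3 ← R3 − (3)·R1: [0, 48, -24]
R4 ← R4 + (3)·R1: [0, -24, 12]
R5 ← R5 − R1: [0, 24, -12]
R3 ← R3 − (2)·R2: [0, 0, 0]
R4 ← R4 + R2: [0, 0, 0]
R5 ← R5 − R2: [0, 0, 0]
2 nonzero rows, so rank(AP) = 2.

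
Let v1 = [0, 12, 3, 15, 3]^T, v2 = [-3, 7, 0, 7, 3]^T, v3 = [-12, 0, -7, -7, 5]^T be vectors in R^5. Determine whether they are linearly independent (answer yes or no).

Form the matrix with these vectors as rows and row reduce.
Swap R1 ↔ R2
R3 ← R3 − (4)·R1: [0, -28, -7, -35, -7]
R3 ← R3 + (7/3)·R2: [0, 0, 0, 0, 0]
2 nonzero rows, so the 3 vectors span a space of dimension 2.
Since 2 < 3, the vectors are linearly dependent.

no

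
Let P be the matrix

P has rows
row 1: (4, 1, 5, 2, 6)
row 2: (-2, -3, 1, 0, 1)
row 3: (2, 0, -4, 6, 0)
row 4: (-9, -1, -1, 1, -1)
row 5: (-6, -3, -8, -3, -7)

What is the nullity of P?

0

Row reduce to echelon form.
R2 ← R2 + (1/2)·R1: [0, -5/2, 7/2, 1, 4]
R3 ← R3 − (1/2)·R1: [0, -1/2, -13/2, 5, -3]
R4 ← R4 + (9/4)·R1: [0, 5/4, 41/4, 11/2, 25/2]
R5 ← R5 + (3/2)·R1: [0, -3/2, -1/2, 0, 2]
R3 ← R3 − (1/5)·R2: [0, 0, -36/5, 24/5, -19/5]
R4 ← R4 + (1/2)·R2: [0, 0, 12, 6, 29/2]
R5 ← R5 − (3/5)·R2: [0, 0, -13/5, -3/5, -2/5]
R4 ← R4 + (5/3)·R3: [0, 0, 0, 14, 49/6]
R5 ← R5 − (13/36)·R3: [0, 0, 0, -7/3, 35/36]
R5 ← R5 + (1/6)·R4: [0, 0, 0, 0, 7/3]
5 nonzero rows, so rank(P) = 5.
P has 5 columns; by rank–nullity, nullity = 5 − 5 = 0.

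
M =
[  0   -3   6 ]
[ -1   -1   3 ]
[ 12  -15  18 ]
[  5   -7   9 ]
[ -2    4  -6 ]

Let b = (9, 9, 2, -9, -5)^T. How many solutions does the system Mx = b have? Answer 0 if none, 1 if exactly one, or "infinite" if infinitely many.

0

Row reduce the augmented matrix [M | b].
Swap R1 ↔ R2
R3 ← R3 + (12)·R1: [0, -27, 54, 110]
R4 ← R4 + (5)·R1: [0, -12, 24, 36]
R5 ← R5 − (2)·R1: [0, 6, -12, -23]
R3 ← R3 − (9)·R2: [0, 0, 0, 29]
R4 ← R4 − (4)·R2: [0, 0, 0, 0]
R5 ← R5 + (2)·R2: [0, 0, 0, -5]
R5 ← R5 + (5/29)·R3: [0, 0, 0, 0]
The echelon form has 3 nonzero rows; the last pivot sits in the augmented column, so rank(M) = 2 but rank([M|b]) = 3.
Since the ranks differ, the system is inconsistent.
It has no solutions.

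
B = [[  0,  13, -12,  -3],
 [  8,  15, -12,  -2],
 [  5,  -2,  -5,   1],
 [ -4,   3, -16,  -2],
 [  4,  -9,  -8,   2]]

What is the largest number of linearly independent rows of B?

3

Row reduce to echelon form.
Swap R1 ↔ R2
R3 ← R3 − (5/8)·R1: [0, -91/8, 5/2, 9/4]
R4 ← R4 + (1/2)·R1: [0, 21/2, -22, -3]
R5 ← R5 − (1/2)·R1: [0, -33/2, -2, 3]
R3 ← R3 + (7/8)·R2: [0, 0, -8, -3/8]
R4 ← R4 − (21/26)·R2: [0, 0, -160/13, -15/26]
R5 ← R5 + (33/26)·R2: [0, 0, -224/13, -21/26]
R4 ← R4 − (20/13)·R3: [0, 0, 0, 0]
R5 ← R5 − (28/13)·R3: [0, 0, 0, 0]
Echelon form has 3 nonzero rows, so rank(B) = 3.
The rank gives the maximum number of linearly independent rows: 3.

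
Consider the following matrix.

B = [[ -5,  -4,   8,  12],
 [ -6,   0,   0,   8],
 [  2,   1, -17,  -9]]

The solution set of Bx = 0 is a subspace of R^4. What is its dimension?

Row reduce to echelon form.
R2 ← R2 − (6/5)·R1: [0, 24/5, -48/5, -32/5]
R3 ← R3 + (2/5)·R1: [0, -3/5, -69/5, -21/5]
R3 ← R3 + (1/8)·R2: [0, 0, -15, -5]
3 nonzero rows, so rank(B) = 3.
B has 4 columns; by rank–nullity, nullity = 4 − 3 = 1.

1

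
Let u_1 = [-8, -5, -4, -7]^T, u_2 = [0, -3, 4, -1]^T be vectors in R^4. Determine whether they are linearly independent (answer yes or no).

yes

Form the matrix with these vectors as rows and row reduce.
2 nonzero rows, so the 2 vectors span a space of dimension 2.
Since 2 = 2, the vectors are linearly independent.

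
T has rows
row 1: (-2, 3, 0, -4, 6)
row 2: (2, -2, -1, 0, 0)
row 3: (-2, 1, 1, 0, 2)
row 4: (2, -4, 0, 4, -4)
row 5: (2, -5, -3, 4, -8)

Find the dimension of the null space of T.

1

Row reduce to echelon form.
R2 ← R2 + R1: [0, 1, -1, -4, 6]
R3 ← R3 − R1: [0, -2, 1, 4, -4]
R4 ← R4 + R1: [0, -1, 0, 0, 2]
R5 ← R5 + R1: [0, -2, -3, 0, -2]
R3 ← R3 + (2)·R2: [0, 0, -1, -4, 8]
R4 ← R4 + R2: [0, 0, -1, -4, 8]
R5 ← R5 + (2)·R2: [0, 0, -5, -8, 10]
R4 ← R4 − R3: [0, 0, 0, 0, 0]
R5 ← R5 − (5)·R3: [0, 0, 0, 12, -30]
Swap R4 ↔ R5
4 nonzero rows, so rank(T) = 4.
T has 5 columns; by rank–nullity, nullity = 5 − 4 = 1.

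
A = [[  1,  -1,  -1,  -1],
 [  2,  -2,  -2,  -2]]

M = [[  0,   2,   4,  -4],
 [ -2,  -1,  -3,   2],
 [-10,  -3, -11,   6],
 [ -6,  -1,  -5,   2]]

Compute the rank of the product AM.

1

First compute AM:
[[ 18,   7,  23, -14],
 [ 36,  14,  46, -28]]
Now row reduce the product.
R2 ← R2 − (2)·R1: [0, 0, 0, 0]
1 nonzero row, so rank(AM) = 1.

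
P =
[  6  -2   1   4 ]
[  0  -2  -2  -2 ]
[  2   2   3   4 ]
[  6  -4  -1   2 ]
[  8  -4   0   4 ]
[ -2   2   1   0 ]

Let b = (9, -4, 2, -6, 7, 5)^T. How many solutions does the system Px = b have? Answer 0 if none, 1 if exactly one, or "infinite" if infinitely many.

Row reduce the augmented matrix [P | b].
R3 ← R3 − (1/3)·R1: [0, 8/3, 8/3, 8/3, -1]
R4 ← R4 − R1: [0, -2, -2, -2, -15]
R5 ← R5 − (4/3)·R1: [0, -4/3, -4/3, -4/3, -5]
R6 ← R6 + (1/3)·R1: [0, 4/3, 4/3, 4/3, 8]
R3 ← R3 + (4/3)·R2: [0, 0, 0, 0, -19/3]
R4 ← R4 − R2: [0, 0, 0, 0, -11]
R5 ← R5 − (2/3)·R2: [0, 0, 0, 0, -7/3]
R6 ← R6 + (2/3)·R2: [0, 0, 0, 0, 16/3]
R4 ← R4 − (33/19)·R3: [0, 0, 0, 0, 0]
R5 ← R5 − (7/19)·R3: [0, 0, 0, 0, 0]
R6 ← R6 + (16/19)·R3: [0, 0, 0, 0, 0]
The echelon form has 3 nonzero rows; the last pivot sits in the augmented column, so rank(P) = 2 but rank([P|b]) = 3.
Since the ranks differ, the system is inconsistent.
It has no solutions.

0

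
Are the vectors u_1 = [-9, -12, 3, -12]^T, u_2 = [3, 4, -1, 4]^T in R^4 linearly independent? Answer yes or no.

Form the matrix with these vectors as rows and row reduce.
R2 ← R2 + (1/3)·R1: [0, 0, 0, 0]
1 nonzero row, so the 2 vectors span a space of dimension 1.
Since 1 < 2, the vectors are linearly dependent.

no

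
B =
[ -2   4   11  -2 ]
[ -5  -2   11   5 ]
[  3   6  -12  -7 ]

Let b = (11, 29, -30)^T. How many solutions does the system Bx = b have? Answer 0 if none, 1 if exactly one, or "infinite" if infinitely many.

infinite

Row reduce the augmented matrix [B | b].
R2 ← R2 − (5/2)·R1: [0, -12, -33/2, 10, 3/2]
R3 ← R3 + (3/2)·R1: [0, 12, 9/2, -10, -27/2]
R3 ← R3 + R2: [0, 0, -12, 0, -12]
The echelon form has 3 nonzero rows, and every pivot lies in the first 4 columns, so rank(B) = rank([B|b]) = 3.
The system is consistent.
rank = 3 < 4 unknowns, so there are infinitely many solutions.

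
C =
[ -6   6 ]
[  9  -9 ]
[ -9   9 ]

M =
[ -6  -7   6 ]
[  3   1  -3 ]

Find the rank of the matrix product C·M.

1

First compute CM:
[[ 54,  48, -54],
 [-81, -72,  81],
 [ 81,  72, -81]]
Now row reduce the product.
R2 ← R2 + (3/2)·R1: [0, 0, 0]
R3 ← R3 − (3/2)·R1: [0, 0, 0]
1 nonzero row, so rank(CM) = 1.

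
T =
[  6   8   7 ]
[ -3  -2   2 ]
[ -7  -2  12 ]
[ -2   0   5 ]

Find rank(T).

2

Row reduce to echelon form.
R2 ← R2 + (1/2)·R1: [0, 2, 11/2]
R3 ← R3 + (7/6)·R1: [0, 22/3, 121/6]
R4 ← R4 + (1/3)·R1: [0, 8/3, 22/3]
R3 ← R3 − (11/3)·R2: [0, 0, 0]
R4 ← R4 − (4/3)·R2: [0, 0, 0]
Echelon form has 2 nonzero rows, so rank(T) = 2.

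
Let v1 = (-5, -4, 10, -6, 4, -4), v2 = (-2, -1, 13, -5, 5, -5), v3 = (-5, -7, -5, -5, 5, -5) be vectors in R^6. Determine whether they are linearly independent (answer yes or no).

yes

Form the matrix with these vectors as rows and row reduce.
R2 ← R2 − (2/5)·R1: [0, 3/5, 9, -13/5, 17/5, -17/5]
R3 ← R3 − R1: [0, -3, -15, 1, 1, -1]
R3 ← R3 + (5)·R2: [0, 0, 30, -12, 18, -18]
3 nonzero rows, so the 3 vectors span a space of dimension 3.
Since 3 = 3, the vectors are linearly independent.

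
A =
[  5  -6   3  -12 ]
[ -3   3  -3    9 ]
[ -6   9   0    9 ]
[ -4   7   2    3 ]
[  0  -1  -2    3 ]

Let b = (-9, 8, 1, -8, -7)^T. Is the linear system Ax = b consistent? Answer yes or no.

no

Row reduce the augmented matrix [A | b].
R2 ← R2 + (3/5)·R1: [0, -3/5, -6/5, 9/5, 13/5]
R3 ← R3 + (6/5)·R1: [0, 9/5, 18/5, -27/5, -49/5]
R4 ← R4 + (4/5)·R1: [0, 11/5, 22/5, -33/5, -76/5]
R3 ← R3 + (3)·R2: [0, 0, 0, 0, -2]
R4 ← R4 + (11/3)·R2: [0, 0, 0, 0, -17/3]
R5 ← R5 − (5/3)·R2: [0, 0, 0, 0, -34/3]
R4 ← R4 − (17/6)·R3: [0, 0, 0, 0, 0]
R5 ← R5 − (17/3)·R3: [0, 0, 0, 0, 0]
The echelon form has 3 nonzero rows; the last pivot sits in the augmented column, so rank(A) = 2 but rank([A|b]) = 3.
Since the ranks differ, the system is inconsistent.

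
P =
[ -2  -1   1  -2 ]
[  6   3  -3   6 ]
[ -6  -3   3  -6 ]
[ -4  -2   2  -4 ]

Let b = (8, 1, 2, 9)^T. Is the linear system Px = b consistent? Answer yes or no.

Row reduce the augmented matrix [P | b].
R2 ← R2 + (3)·R1: [0, 0, 0, 0, 25]
R3 ← R3 − (3)·R1: [0, 0, 0, 0, -22]
R4 ← R4 − (2)·R1: [0, 0, 0, 0, -7]
R3 ← R3 + (22/25)·R2: [0, 0, 0, 0, 0]
R4 ← R4 + (7/25)·R2: [0, 0, 0, 0, 0]
The echelon form has 2 nonzero rows; the last pivot sits in the augmented column, so rank(P) = 1 but rank([P|b]) = 2.
Since the ranks differ, the system is inconsistent.

no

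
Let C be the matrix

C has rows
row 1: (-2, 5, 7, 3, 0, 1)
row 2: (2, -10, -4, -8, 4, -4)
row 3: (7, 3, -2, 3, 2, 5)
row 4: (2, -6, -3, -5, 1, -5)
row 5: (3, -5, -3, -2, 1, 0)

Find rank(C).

5

Row reduce to echelon form.
R2 ← R2 + R1: [0, -5, 3, -5, 4, -3]
R3 ← R3 + (7/2)·R1: [0, 41/2, 45/2, 27/2, 2, 17/2]
R4 ← R4 + R1: [0, -1, 4, -2, 1, -4]
R5 ← R5 + (3/2)·R1: [0, 5/2, 15/2, 5/2, 1, 3/2]
R3 ← R3 + (41/10)·R2: [0, 0, 174/5, -7, 92/5, -19/5]
R4 ← R4 − (1/5)·R2: [0, 0, 17/5, -1, 1/5, -17/5]
R5 ← R5 + (1/2)·R2: [0, 0, 9, 0, 3, 0]
R4 ← R4 − (17/174)·R3: [0, 0, 0, -55/174, -139/87, -527/174]
R5 ← R5 − (15/58)·R3: [0, 0, 0, 105/58, -51/29, 57/58]
R5 ← R5 + (63/11)·R4: [0, 0, 0, 0, -120/11, -180/11]
Echelon form has 5 nonzero rows, so rank(C) = 5.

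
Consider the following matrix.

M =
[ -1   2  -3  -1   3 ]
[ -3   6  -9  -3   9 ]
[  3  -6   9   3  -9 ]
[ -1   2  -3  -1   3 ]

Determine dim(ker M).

Row reduce to echelon form.
R2 ← R2 − (3)·R1: [0, 0, 0, 0, 0]
R3 ← R3 + (3)·R1: [0, 0, 0, 0, 0]
R4 ← R4 − R1: [0, 0, 0, 0, 0]
1 nonzero row, so rank(M) = 1.
M has 5 columns; by rank–nullity, nullity = 5 − 1 = 4.

4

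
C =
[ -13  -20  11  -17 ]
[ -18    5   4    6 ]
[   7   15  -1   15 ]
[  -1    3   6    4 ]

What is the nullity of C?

0

Row reduce to echelon form.
R2 ← R2 − (18/13)·R1: [0, 425/13, -146/13, 384/13]
R3 ← R3 + (7/13)·R1: [0, 55/13, 64/13, 76/13]
R4 ← R4 − (1/13)·R1: [0, 59/13, 67/13, 69/13]
R3 ← R3 − (11/85)·R2: [0, 0, 542/85, 172/85]
R4 ← R4 − (59/425)·R2: [0, 0, 2853/425, 513/425]
R4 ← R4 − (2853/2710)·R3: [0, 0, 0, -1251/1355]
4 nonzero rows, so rank(C) = 4.
C has 4 columns; by rank–nullity, nullity = 4 − 4 = 0.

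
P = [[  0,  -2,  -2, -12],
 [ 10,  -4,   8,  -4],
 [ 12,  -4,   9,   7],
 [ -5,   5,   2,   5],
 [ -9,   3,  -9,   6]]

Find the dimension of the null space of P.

1

Row reduce to echelon form.
Swap R1 ↔ R2
R3 ← R3 − (6/5)·R1: [0, 4/5, -3/5, 59/5]
R4 ← R4 + (1/2)·R1: [0, 3, 6, 3]
R5 ← R5 + (9/10)·R1: [0, -3/5, -9/5, 12/5]
R3 ← R3 + (2/5)·R2: [0, 0, -7/5, 7]
R4 ← R4 + (3/2)·R2: [0, 0, 3, -15]
R5 ← R5 − (3/10)·R2: [0, 0, -6/5, 6]
R4 ← R4 + (15/7)·R3: [0, 0, 0, 0]
R5 ← R5 − (6/7)·R3: [0, 0, 0, 0]
3 nonzero rows, so rank(P) = 3.
P has 4 columns; by rank–nullity, nullity = 4 − 3 = 1.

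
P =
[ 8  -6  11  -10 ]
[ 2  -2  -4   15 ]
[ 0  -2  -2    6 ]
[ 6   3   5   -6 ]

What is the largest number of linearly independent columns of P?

Row reduce to echelon form.
R2 ← R2 − (1/4)·R1: [0, -1/2, -27/4, 35/2]
R4 ← R4 − (3/4)·R1: [0, 15/2, -13/4, 3/2]
R3 ← R3 − (4)·R2: [0, 0, 25, -64]
R4 ← R4 + (15)·R2: [0, 0, -209/2, 264]
R4 ← R4 + (209/50)·R3: [0, 0, 0, -88/25]
Echelon form has 4 nonzero rows, so rank(P) = 4.
The rank gives the maximum number of linearly independent columns: 4.

4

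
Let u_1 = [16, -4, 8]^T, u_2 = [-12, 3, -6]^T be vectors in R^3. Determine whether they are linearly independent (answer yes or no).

Form the matrix with these vectors as rows and row reduce.
R2 ← R2 + (3/4)·R1: [0, 0, 0]
1 nonzero row, so the 2 vectors span a space of dimension 1.
Since 1 < 2, the vectors are linearly dependent.

no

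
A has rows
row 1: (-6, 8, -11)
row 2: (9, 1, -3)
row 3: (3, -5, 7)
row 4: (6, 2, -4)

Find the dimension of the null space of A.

1

Row reduce to echelon form.
R2 ← R2 + (3/2)·R1: [0, 13, -39/2]
R3 ← R3 + (1/2)·R1: [0, -1, 3/2]
R4 ← R4 + R1: [0, 10, -15]
R3 ← R3 + (1/13)·R2: [0, 0, 0]
R4 ← R4 − (10/13)·R2: [0, 0, 0]
2 nonzero rows, so rank(A) = 2.
A has 3 columns; by rank–nullity, nullity = 3 − 2 = 1.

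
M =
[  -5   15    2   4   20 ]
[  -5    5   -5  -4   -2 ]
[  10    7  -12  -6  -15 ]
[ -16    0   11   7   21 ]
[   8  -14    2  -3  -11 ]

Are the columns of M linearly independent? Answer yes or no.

no

Row reduce M to echelon form.
R2 ← R2 − R1: [0, -10, -7, -8, -22]
R3 ← R3 + (2)·R1: [0, 37, -8, 2, 25]
R4 ← R4 − (16/5)·R1: [0, -48, 23/5, -29/5, -43]
R5 ← R5 + (8/5)·R1: [0, 10, 26/5, 17/5, 21]
R3 ← R3 + (37/10)·R2: [0, 0, -339/10, -138/5, -282/5]
R4 ← R4 − (24/5)·R2: [0, 0, 191/5, 163/5, 313/5]
R5 ← R5 + R2: [0, 0, -9/5, -23/5, -1]
R4 ← R4 + (382/339)·R3: [0, 0, 0, 847/565, -539/565]
R5 ← R5 − (6/113)·R3: [0, 0, 0, -1771/565, 1127/565]
R5 ← R5 + (23/11)·R4: [0, 0, 0, 0, 0]
4 pivots among 5 columns.
Only 4 < 5 pivot columns, so the columns are linearly dependent.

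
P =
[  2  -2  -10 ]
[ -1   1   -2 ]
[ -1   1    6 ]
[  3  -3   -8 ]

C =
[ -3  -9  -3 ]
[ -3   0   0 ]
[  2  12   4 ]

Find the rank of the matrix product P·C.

2

First compute PC:
[[-20, -138, -46],
 [ -4, -15,  -5],
 [ 12,  81,  27],
 [-16, -123, -41]]
Now row reduce the product.
R2 ← R2 − (1/5)·R1: [0, 63/5, 21/5]
R3 ← R3 + (3/5)·R1: [0, -9/5, -3/5]
R4 ← R4 − (4/5)·R1: [0, -63/5, -21/5]
R3 ← R3 + (1/7)·R2: [0, 0, 0]
R4 ← R4 + R2: [0, 0, 0]
2 nonzero rows, so rank(PC) = 2.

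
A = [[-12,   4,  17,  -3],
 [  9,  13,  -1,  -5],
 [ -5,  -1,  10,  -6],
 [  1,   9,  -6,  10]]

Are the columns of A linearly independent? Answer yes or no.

Row reduce A to echelon form.
R2 ← R2 + (3/4)·R1: [0, 16, 47/4, -29/4]
R3 ← R3 − (5/12)·R1: [0, -8/3, 35/12, -19/4]
R4 ← R4 + (1/12)·R1: [0, 28/3, -55/12, 39/4]
R3 ← R3 + (1/6)·R2: [0, 0, 39/8, -143/24]
R4 ← R4 − (7/12)·R2: [0, 0, -183/16, 671/48]
R4 ← R4 + (61/26)·R3: [0, 0, 0, 0]
3 pivots among 4 columns.
Only 3 < 4 pivot columns, so the columns are linearly dependent.

no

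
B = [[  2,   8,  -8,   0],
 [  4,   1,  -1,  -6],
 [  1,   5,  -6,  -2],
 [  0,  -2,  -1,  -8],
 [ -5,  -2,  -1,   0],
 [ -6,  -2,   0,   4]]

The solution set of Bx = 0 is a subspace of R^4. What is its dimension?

Row reduce to echelon form.
R2 ← R2 − (2)·R1: [0, -15, 15, -6]
R3 ← R3 − (1/2)·R1: [0, 1, -2, -2]
R5 ← R5 + (5/2)·R1: [0, 18, -21, 0]
R6 ← R6 + (3)·R1: [0, 22, -24, 4]
R3 ← R3 + (1/15)·R2: [0, 0, -1, -12/5]
R4 ← R4 − (2/15)·R2: [0, 0, -3, -36/5]
R5 ← R5 + (6/5)·R2: [0, 0, -3, -36/5]
R6 ← R6 + (22/15)·R2: [0, 0, -2, -24/5]
R4 ← R4 − (3)·R3: [0, 0, 0, 0]
R5 ← R5 − (3)·R3: [0, 0, 0, 0]
R6 ← R6 − (2)·R3: [0, 0, 0, 0]
3 nonzero rows, so rank(B) = 3.
B has 4 columns; by rank–nullity, nullity = 4 − 3 = 1.

1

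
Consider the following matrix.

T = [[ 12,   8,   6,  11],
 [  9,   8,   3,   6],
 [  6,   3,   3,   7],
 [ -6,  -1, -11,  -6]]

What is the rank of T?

Row reduce to echelon form.
R2 ← R2 − (3/4)·R1: [0, 2, -3/2, -9/4]
R3 ← R3 − (1/2)·R1: [0, -1, 0, 3/2]
R4 ← R4 + (1/2)·R1: [0, 3, -8, -1/2]
R3 ← R3 + (1/2)·R2: [0, 0, -3/4, 3/8]
R4 ← R4 − (3/2)·R2: [0, 0, -23/4, 23/8]
R4 ← R4 − (23/3)·R3: [0, 0, 0, 0]
Echelon form has 3 nonzero rows, so rank(T) = 3.

3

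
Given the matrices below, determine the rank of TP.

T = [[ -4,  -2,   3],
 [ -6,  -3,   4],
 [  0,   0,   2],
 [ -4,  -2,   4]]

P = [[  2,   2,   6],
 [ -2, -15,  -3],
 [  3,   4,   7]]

First compute TP:
[[  5,  34,   3],
 [  6,  49,   1],
 [  6,   8,  14],
 [  8,  38,  10]]
Now row reduce the product.
R2 ← R2 − (6/5)·R1: [0, 41/5, -13/5]
R3 ← R3 − (6/5)·R1: [0, -164/5, 52/5]
R4 ← R4 − (8/5)·R1: [0, -82/5, 26/5]
R3 ← R3 + (4)·R2: [0, 0, 0]
R4 ← R4 + (2)·R2: [0, 0, 0]
2 nonzero rows, so rank(TP) = 2.

2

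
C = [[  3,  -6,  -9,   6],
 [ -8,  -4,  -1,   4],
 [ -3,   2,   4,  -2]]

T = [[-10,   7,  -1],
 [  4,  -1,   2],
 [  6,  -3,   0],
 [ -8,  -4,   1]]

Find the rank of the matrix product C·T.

2

First compute CT:
[[-156,  30,  -9],
 [ 26, -65,   4],
 [ 78, -27,   5]]
Now row reduce the product.
R2 ← R2 + (1/6)·R1: [0, -60, 5/2]
R3 ← R3 + (1/2)·R1: [0, -12, 1/2]
R3 ← R3 − (1/5)·R2: [0, 0, 0]
2 nonzero rows, so rank(CT) = 2.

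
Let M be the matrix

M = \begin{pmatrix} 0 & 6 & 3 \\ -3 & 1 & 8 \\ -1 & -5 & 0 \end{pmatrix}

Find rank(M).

2

Row reduce to echelon form.
Swap R1 ↔ R2
R3 ← R3 − (1/3)·R1: [0, -16/3, -8/3]
R3 ← R3 + (8/9)·R2: [0, 0, 0]
Echelon form has 2 nonzero rows, so rank(M) = 2.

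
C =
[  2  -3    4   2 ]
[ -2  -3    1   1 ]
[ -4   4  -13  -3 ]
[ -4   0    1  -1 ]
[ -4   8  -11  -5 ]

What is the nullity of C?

1

Row reduce to echelon form.
R2 ← R2 + R1: [0, -6, 5, 3]
R3 ← R3 + (2)·R1: [0, -2, -5, 1]
R4 ← R4 + (2)·R1: [0, -6, 9, 3]
R5 ← R5 + (2)·R1: [0, 2, -3, -1]
R3 ← R3 − (1/3)·R2: [0, 0, -20/3, 0]
R4 ← R4 − R2: [0, 0, 4, 0]
R5 ← R5 + (1/3)·R2: [0, 0, -4/3, 0]
R4 ← R4 + (3/5)·R3: [0, 0, 0, 0]
R5 ← R5 − (1/5)·R3: [0, 0, 0, 0]
3 nonzero rows, so rank(C) = 3.
C has 4 columns; by rank–nullity, nullity = 4 − 3 = 1.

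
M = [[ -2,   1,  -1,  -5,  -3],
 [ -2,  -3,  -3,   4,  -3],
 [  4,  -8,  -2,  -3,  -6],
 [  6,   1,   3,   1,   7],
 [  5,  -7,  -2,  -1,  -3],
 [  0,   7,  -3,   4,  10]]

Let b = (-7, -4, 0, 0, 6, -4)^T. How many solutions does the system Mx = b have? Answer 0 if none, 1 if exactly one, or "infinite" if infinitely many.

0

Row reduce the augmented matrix [M | b].
R2 ← R2 − R1: [0, -4, -2, 9, 0, 3]
R3 ← R3 + (2)·R1: [0, -6, -4, -13, -12, -14]
R4 ← R4 + (3)·R1: [0, 4, 0, -14, -2, -21]
R5 ← R5 + (5/2)·R1: [0, -9/2, -9/2, -27/2, -21/2, -23/2]
R3 ← R3 − (3/2)·R2: [0, 0, -1, -53/2, -12, -37/2]
R4 ← R4 + R2: [0, 0, -2, -5, -2, -18]
R5 ← R5 − (9/8)·R2: [0, 0, -9/4, -189/8, -21/2, -119/8]
R6 ← R6 + (7/4)·R2: [0, 0, -13/2, 79/4, 10, 5/4]
R4 ← R4 − (2)·R3: [0, 0, 0, 48, 22, 19]
R5 ← R5 − (9/4)·R3: [0, 0, 0, 36, 33/2, 107/4]
R6 ← R6 − (13/2)·R3: [0, 0, 0, 192, 88, 243/2]
R5 ← R5 − (3/4)·R4: [0, 0, 0, 0, 0, 25/2]
R6 ← R6 − (4)·R4: [0, 0, 0, 0, 0, 91/2]
R6 ← R6 − (91/25)·R5: [0, 0, 0, 0, 0, 0]
The echelon form has 5 nonzero rows; the last pivot sits in the augmented column, so rank(M) = 4 but rank([M|b]) = 5.
Since the ranks differ, the system is inconsistent.
It has no solutions.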